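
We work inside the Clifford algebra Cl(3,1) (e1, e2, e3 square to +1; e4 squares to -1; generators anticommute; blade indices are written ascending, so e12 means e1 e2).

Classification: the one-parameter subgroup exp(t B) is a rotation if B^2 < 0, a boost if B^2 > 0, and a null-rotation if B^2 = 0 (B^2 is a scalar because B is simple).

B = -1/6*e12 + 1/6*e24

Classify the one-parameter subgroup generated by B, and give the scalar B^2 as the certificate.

B^2 term by term: the squares give (-1/6)^2*(e12)^2 + (1/6)^2*(e24)^2 = 1/36*(-1) + 1/36*(+1) = 0 (each basis 2-blade squares to minus the product of its generators' squares); cross terms between blades sharing an index anticommute and cancel. So B^2 = 0.
Answer: null-rotation, certificate B^2 = 0. The scalar 0 is the complete invariant here: its sign names the subgroup type.


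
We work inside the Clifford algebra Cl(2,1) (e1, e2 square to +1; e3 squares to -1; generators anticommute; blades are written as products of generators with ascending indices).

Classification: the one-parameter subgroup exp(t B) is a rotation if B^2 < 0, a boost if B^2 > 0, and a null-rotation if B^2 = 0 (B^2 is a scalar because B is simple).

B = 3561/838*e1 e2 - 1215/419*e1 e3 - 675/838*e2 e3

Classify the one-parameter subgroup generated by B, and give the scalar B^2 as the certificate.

B^2 term by term: the squares give (3561/838)^2*(e1 e2)^2 + (-1215/419)^2*(e1 e3)^2 + (-675/838)^2*(e2 e3)^2 = 12680721/702244*(-1) + 1476225/175561*(+1) + 455625/702244*(+1) = -9 (each basis 2-blade squares to minus the product of its generators' squares); cross terms between blades sharing an index anticommute and cancel. So B^2 = -9.
Answer: rotation, certificate B^2 = -9. Because -9 is invariant under every versor sandwich, the classification follows from its sign alone.


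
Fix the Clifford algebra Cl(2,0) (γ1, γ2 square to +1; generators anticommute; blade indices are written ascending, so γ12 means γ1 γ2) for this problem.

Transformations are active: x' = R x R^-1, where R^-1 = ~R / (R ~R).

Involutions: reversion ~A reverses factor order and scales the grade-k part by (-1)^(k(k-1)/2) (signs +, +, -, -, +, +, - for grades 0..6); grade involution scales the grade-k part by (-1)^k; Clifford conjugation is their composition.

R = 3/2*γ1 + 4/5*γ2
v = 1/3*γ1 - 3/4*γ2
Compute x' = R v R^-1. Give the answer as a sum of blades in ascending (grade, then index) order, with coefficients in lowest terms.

~R = 3/2*γ1 + 4/5*γ2, and R ~R = 289/100, so R^-1 = ~R / (289/100).
R v = -1/10 - 167/120*γ12
Answer: -379/867*γ1 + 803/1156*γ2


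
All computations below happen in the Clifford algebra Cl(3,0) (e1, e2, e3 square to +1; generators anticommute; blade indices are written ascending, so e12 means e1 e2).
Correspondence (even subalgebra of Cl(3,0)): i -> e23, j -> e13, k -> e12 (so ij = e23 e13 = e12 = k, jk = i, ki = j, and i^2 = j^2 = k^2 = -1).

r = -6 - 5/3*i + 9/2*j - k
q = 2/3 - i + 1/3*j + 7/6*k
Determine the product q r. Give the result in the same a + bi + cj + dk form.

In blades: q = 2/3 + 7/6*e12 + 1/3*e13 - e23, r = -6 - e12 + 9/2*e13 - 5/3*e23.
Distribute q over r term by term (generator squares from the signature, products reordered to ascending indices): (2/3)*r = -4 - 2/3*e12 + 3*e13 - 10/9*e23; (7/6*e12)*r = 7/6 - 7*e12 - 35/18*e13 - 21/4*e23; (1/3*e13)*r = -3/2 + 5/9*e12 - 2*e13 - 1/3*e23; (-e23)*r = -5/3 - 9/2*e12 - e13 + 6*e23.
Sum: -6 - 209/18*e12 - 35/18*e13 - 25/36*e23; translating back through the correspondence:
Answer: -6 - 25/36*i - 35/18*j - 209/18*k


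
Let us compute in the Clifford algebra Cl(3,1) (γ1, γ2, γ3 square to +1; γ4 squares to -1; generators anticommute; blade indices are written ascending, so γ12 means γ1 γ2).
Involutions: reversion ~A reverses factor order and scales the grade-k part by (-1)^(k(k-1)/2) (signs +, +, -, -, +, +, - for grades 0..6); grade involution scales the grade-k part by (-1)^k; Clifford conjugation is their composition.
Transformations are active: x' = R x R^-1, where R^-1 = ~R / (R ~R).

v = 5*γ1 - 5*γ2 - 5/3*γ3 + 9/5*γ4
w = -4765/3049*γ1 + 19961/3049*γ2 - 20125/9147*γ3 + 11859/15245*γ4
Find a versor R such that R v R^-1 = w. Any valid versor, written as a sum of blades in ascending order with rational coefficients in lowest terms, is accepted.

Key observation: q(v) = q(w) = 11146/225 (sandwiches preserve the norm), so R = v + w = 10480/3049*γ1 + 4716/3049*γ2 - 11790/3049*γ3 + 7860/3049*γ4 works whenever it is invertible — the component of v along it is kept and (v - w)/2 reverses, sending v to w.
Answer: 10480/3049*γ1 + 4716/3049*γ2 - 11790/3049*γ3 + 7860/3049*γ4


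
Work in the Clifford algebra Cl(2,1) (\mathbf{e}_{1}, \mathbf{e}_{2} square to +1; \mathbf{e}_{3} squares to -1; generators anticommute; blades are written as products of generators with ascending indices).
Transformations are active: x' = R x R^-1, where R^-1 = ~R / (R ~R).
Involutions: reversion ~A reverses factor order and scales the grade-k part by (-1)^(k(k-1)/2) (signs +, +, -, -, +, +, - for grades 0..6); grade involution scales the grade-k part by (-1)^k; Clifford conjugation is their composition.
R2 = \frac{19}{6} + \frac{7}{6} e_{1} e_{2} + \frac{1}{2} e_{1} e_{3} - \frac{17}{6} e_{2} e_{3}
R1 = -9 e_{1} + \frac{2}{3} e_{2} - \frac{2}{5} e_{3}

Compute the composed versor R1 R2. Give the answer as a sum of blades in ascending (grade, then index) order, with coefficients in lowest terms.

Distribute over the terms of R1 (each basis-blade product reordered to ascending indices, repeated generators contracted through their squares):
(-9 e_{1}) R2 = -\frac{57}{2} e_{1} - \frac{21}{2} e_{2} - \frac{9}{2} e_{3} + \frac{51}{2} e_{1} e_{2} e_{3}
(\frac{2}{3} e_{2}) R2 = -\frac{7}{9} e_{1} + \frac{19}{9} e_{2} - \frac{17}{9} e_{3} - \frac{1}{3} e_{1} e_{2} e_{3}
(-\frac{2}{5} e_{3}) R2 = -\frac{1}{5} e_{1} + \frac{17}{15} e_{2} - \frac{19}{15} e_{3} - \frac{7}{15} e_{1} e_{2} e_{3}
Summing the partial products and collecting blades:
Answer: -\frac{2653}{90} e_{1} - \frac{653}{90} e_{2} - \frac{689}{90} e_{3} + \frac{247}{10} e_{1} e_{2} e_{3}


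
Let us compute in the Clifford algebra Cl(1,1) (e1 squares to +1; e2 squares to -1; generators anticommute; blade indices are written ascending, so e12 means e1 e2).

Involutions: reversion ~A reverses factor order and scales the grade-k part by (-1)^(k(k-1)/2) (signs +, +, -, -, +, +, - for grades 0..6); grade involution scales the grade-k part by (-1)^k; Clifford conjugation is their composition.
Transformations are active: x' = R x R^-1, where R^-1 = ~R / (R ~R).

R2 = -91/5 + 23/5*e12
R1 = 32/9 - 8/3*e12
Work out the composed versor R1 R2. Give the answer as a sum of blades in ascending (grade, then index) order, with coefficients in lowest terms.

Distribute over the terms of R1 (each basis-blade product reordered to ascending indices, repeated generators contracted through their squares):
(32/9) R2 = -2912/45 + 736/45*e12
(-8/3*e12) R2 = -184/15 + 728/15*e12
Summing the partial products and collecting blades:
Answer: -3464/45 + 584/9*e12


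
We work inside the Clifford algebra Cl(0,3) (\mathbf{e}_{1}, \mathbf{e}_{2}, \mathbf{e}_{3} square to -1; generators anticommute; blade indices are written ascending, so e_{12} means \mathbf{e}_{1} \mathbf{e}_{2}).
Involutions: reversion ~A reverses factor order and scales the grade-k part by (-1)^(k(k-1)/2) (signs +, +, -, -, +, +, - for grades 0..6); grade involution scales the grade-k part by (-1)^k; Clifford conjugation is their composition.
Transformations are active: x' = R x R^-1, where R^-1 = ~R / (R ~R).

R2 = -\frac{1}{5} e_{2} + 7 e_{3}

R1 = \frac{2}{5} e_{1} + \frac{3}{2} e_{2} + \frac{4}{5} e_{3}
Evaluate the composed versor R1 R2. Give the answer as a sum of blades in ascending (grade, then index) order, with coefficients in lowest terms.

Distribute over the terms of R2 (each basis-blade product reordered to ascending indices, repeated generators contracted through their squares):
R1 (-\frac{1}{5} e_{2}) = \frac{3}{10} - \frac{2}{25} e_{12} + \frac{4}{25} e_{23}
R1 (7 e_{3}) = -\frac{28}{5} + \frac{14}{5} e_{13} + \frac{21}{2} e_{23}
Summing the partial products and collecting blades:
Answer: -\frac{53}{10} - \frac{2}{25} e_{12} + \frac{14}{5} e_{13} + \frac{533}{50} e_{23}


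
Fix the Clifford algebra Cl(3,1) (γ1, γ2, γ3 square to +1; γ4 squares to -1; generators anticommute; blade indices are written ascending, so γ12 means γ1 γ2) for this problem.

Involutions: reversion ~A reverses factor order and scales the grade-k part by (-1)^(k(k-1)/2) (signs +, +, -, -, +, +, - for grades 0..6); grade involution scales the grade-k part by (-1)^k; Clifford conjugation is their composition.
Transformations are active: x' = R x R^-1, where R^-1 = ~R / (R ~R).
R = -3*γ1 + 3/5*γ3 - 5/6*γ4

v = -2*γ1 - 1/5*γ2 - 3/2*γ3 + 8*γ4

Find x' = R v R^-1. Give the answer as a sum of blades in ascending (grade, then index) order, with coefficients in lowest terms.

~R = -3*γ1 + 3/5*γ3 - 5/6*γ4, and R ~R = 7799/900, so R^-1 = ~R / (7799/900).
R v = 353/30 + 3/5*γ12 + 57/10*γ13 - 77/3*γ14 + 3/25*γ23 - 1/6*γ24 + 71/20*γ34
Answer: -47942/7799*γ1 + 1/5*γ2 + 48813/15598*γ3 - 80042/7799*γ4


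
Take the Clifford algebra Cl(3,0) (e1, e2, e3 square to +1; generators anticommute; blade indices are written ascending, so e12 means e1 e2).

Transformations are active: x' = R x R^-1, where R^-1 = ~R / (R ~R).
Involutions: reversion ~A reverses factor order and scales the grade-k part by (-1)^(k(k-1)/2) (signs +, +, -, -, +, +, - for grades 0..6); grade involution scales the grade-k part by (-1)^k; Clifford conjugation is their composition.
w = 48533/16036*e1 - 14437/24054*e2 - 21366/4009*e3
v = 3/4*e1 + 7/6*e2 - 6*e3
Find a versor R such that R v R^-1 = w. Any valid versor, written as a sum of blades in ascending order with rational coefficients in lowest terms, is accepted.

The midline construction: v and w both square to 5461/144, so reflecting in their sum 15140/4009*e1 + 2271/4009*e2 - 45420/4009*e3 exchanges them.
Answer: 15140/4009*e1 + 2271/4009*e2 - 45420/4009*e3


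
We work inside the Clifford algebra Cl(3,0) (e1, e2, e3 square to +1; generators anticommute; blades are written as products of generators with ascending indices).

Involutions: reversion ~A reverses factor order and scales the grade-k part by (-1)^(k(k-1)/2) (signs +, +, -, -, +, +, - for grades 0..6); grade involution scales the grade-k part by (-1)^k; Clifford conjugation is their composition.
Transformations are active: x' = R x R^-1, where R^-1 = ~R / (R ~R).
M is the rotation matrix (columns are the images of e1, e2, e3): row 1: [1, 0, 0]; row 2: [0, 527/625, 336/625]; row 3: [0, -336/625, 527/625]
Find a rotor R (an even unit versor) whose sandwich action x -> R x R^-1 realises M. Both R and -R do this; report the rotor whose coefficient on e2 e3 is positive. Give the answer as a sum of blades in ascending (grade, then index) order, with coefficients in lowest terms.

Method: write R = a + b12*e1 e2 + b13*e1 e3 + b23*e2 e3 with a^2 + b12^2 + b13^2 + b23^2 = 1 (so R^-1 = ~R). Expanding the columns R e_j ~R gives tr M = 4a^2 - 1 and, from the antisymmetric part, M21 - M12 = -4a*b12, M13 - M31 = 4a*b13, M32 - M23 = -4a*b23.
Here tr M = 1679/625, so a^2 = (1 + tr M)/4 = 576/625 and a = ±24/25. Taking a = 24/25: M21 - M12 = 0, M13 - M31 = 0, M32 - M23 = -672/625, giving b12 = 0, b13 = 0, b23 = 7/25, i.e. R = 24/25 + 7/25*e2 e3.
Its e2 e3 coefficient is already positive.
Answer: 24/25 + 7/25*e2 e3. Uniqueness: Spin(3) -> SO(3) maps R and -R to the same rotation of trace 1679/625; fixing the sign of the e2 e3 coefficient removes the ambiguity.


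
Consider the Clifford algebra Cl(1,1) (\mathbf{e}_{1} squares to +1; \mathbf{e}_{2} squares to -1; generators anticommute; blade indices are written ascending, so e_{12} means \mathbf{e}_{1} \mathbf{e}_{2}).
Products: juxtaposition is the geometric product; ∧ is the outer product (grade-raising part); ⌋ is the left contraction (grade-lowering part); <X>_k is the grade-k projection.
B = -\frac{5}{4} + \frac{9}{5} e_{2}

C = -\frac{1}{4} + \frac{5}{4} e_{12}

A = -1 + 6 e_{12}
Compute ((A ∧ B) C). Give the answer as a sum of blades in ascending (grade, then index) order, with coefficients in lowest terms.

step 1: \frac{5}{4} - \frac{9}{5} e_{2} - \frac{15}{2} e_{12}
step 2: -\frac{155}{16} - \frac{9}{4} e_{1} + \frac{9}{20} e_{2} + \frac{55}{16} e_{12}
Answer: -\frac{155}{16} - \frac{9}{4} e_{1} + \frac{9}{20} e_{2} + \frac{55}{16} e_{12}


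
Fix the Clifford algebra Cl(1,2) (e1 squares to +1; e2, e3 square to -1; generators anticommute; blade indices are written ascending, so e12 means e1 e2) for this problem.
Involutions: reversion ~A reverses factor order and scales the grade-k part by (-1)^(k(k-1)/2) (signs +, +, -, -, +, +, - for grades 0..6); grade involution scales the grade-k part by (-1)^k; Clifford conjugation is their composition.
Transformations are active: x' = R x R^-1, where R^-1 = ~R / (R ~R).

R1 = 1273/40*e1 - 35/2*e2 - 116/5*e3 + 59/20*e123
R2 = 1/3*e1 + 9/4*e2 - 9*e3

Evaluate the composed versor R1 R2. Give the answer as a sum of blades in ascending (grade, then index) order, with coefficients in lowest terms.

Distribute over the terms of R2 (each basis-blade product reordered to ascending indices, repeated generators contracted through their squares):
R1 (1/3*e1) = 1273/120 + 35/6*e12 + 116/15*e13 + 59/60*e23
R1 (9/4*e2) = 315/8 + 11457/160*e12 + 531/80*e13 + 261/5*e23
R1 (-9*e3) = -1044/5 + 531/20*e12 - 11457/40*e13 + 315/2*e23
Summing the partial products and collecting blades:
Answer: -9529/60 + 9983/96*e12 - 65293/240*e13 + 12641/60*e23


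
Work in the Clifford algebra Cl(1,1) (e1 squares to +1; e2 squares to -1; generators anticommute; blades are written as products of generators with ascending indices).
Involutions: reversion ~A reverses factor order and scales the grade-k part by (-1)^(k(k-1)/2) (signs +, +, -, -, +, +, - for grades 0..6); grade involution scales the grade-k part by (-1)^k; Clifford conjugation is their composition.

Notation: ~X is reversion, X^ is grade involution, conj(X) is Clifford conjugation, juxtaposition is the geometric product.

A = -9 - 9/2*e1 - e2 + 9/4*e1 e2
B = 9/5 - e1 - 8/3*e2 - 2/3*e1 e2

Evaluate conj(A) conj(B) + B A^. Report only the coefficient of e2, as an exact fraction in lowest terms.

first term: -238/15 + 173/30*e1 - 339/20*e2 + 19/20*e1 e2
second term: -293/15 + 353/30*e1 + 531/20*e2 + 421/20*e1 e2
Answer: 48/5


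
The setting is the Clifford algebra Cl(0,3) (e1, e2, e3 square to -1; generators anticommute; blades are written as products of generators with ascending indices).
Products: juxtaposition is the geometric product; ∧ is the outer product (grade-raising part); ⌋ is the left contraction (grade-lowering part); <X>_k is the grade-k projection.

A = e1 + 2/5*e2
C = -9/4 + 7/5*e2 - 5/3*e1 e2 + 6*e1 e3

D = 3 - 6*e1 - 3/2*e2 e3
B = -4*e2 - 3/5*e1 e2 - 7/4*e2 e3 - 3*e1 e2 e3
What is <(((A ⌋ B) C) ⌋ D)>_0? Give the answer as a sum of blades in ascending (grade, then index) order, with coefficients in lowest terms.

step 1: 8/5 - 6/25*e1 + 3/5*e2 + 7/10*e3 - 6/5*e1 e3 + 3*e2 e3
step 2: 69/25 + 187/50*e1 + 49/100*e2 + 813/200*e3 - 7876/375*e1 e2 + 73/10*e1 e3 - 973/100*e2 e3 - 463/150*e1 e2 e3
step 3: 129/8 - 414/25*e1 - 2439/400*e2 + 147/200*e3 - 207/50*e2 e3
step 4: 129/8
Answer: 129/8


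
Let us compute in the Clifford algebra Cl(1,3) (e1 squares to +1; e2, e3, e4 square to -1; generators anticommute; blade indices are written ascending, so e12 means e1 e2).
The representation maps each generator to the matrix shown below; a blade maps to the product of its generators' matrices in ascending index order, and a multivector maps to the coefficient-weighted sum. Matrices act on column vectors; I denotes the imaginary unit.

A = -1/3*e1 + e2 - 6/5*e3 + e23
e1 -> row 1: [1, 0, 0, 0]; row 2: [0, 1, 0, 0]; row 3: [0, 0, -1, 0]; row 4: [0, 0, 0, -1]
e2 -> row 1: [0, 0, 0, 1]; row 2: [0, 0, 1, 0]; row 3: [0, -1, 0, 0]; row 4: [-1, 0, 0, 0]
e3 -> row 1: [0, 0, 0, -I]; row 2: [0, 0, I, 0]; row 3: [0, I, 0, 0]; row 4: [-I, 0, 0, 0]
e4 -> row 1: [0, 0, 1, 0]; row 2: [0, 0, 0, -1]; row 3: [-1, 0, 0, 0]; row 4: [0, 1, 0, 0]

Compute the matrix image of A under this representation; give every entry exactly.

Bivector images (products of the table entries): rho(e23) = rho(e2)rho(e3) = row 1: [-I, 0, 0, 0]; row 2: [0, I, 0, 0]; row 3: [0, 0, -I, 0]; row 4: [0, 0, 0, I].
M = (-1/3)*rho(e1) + (1)*rho(e2) + (-6/5)*rho(e3) + (1)*rho(e23), summed entrywise:
Answer: row 1: [-1/3 - I, 0, 0, 1 + 6*I/5]; row 2: [0, -1/3 + I, 1 - 6*I/5, 0]; row 3: [0, -1 - 6*I/5, 1/3 - I, 0]; row 4: [-1 + 6*I/5, 0, 0, 1/3 + I]


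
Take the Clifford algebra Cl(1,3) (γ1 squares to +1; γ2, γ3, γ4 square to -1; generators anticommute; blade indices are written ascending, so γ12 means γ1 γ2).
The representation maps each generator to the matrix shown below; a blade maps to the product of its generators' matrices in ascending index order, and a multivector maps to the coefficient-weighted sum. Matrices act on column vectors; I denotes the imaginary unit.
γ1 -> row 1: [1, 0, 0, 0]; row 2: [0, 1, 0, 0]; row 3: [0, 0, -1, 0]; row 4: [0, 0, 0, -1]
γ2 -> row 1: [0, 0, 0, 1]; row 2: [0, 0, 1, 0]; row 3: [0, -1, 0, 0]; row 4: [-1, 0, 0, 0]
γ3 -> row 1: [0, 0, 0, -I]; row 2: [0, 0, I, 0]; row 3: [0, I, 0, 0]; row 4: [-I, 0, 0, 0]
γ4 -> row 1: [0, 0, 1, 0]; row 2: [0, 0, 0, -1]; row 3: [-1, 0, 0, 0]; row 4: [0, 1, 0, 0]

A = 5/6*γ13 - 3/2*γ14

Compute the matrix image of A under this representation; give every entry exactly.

Bivector images (products of the table entries): rho(γ13) = rho(γ1)rho(γ3) = row 1: [0, 0, 0, -I]; row 2: [0, 0, I, 0]; row 3: [0, -I, 0, 0]; row 4: [I, 0, 0, 0]; rho(γ14) = rho(γ1)rho(γ4) = row 1: [0, 0, 1, 0]; row 2: [0, 0, 0, -1]; row 3: [1, 0, 0, 0]; row 4: [0, -1, 0, 0].
M = (5/6)*rho(γ13) + (-3/2)*rho(γ14), summed entrywise:
Answer: row 1: [0, 0, -3/2, -5*I/6]; row 2: [0, 0, 5*I/6, 3/2]; row 3: [-3/2, -5*I/6, 0, 0]; row 4: [5*I/6, 3/2, 0, 0]


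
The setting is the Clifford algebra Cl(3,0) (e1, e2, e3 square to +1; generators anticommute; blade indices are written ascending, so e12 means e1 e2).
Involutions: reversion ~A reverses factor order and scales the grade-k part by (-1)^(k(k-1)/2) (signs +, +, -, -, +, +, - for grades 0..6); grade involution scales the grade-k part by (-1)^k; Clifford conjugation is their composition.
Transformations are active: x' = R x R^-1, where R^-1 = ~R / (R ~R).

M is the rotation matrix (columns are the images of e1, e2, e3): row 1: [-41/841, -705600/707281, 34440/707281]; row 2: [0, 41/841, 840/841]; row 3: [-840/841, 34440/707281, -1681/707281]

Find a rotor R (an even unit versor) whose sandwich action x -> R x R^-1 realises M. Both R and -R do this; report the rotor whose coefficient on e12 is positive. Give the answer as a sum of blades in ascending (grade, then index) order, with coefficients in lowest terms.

Method: write R = a + b12*e12 + b13*e13 + b23*e23 with a^2 + b12^2 + b13^2 + b23^2 = 1 (so R^-1 = ~R). Expanding the columns R e_j ~R gives tr M = 4a^2 - 1 and, from the antisymmetric part, M21 - M12 = -4a*b12, M13 - M31 = 4a*b13, M32 - M23 = -4a*b23.
Here tr M = -1681/707281, so a^2 = (1 + tr M)/4 = 176400/707281 and a = ±420/841. Taking a = 420/841: M21 - M12 = 705600/707281, M13 - M31 = 740880/707281, M32 - M23 = -672000/707281, giving b12 = -420/841, b13 = 441/841, b23 = 400/841, i.e. R = 420/841 - 420/841*e12 + 441/841*e13 + 400/841*e23.
Its e12 coefficient is negative, so report the other preimage -R.
Answer: -420/841 + 420/841*e12 - 441/841*e13 - 400/841*e23. Key observation: the double cover Spin(3) -> SO(3) sends R and -R to the same matrix (trace -1681/707281 here), so the stated sign of the e12 coefficient is what selects one sheet.


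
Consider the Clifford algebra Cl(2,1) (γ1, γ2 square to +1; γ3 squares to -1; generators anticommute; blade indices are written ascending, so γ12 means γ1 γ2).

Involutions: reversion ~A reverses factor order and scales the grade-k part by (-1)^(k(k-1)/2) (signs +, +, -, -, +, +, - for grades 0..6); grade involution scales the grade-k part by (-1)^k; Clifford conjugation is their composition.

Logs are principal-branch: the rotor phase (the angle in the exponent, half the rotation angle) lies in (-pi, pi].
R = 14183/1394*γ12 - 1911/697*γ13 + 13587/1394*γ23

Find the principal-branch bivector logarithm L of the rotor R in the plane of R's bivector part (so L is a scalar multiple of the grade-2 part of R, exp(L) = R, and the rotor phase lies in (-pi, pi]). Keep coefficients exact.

The scalar part of R is 0, which fixes the principal-branch rotor phase; the unit plane is then the bivector part divided by the sine of that phase, and L is that plane scaled by the phase.
Concretely: cos(phase) = 0 gives phase = ±pi/2, and since phase/sin(phase) is even the sign is immaterial: L = (phase/sin(phase)) * <R>_2 = (pi/2) * <R>_2.
Answer: 14183*pi/2788*γ12 - 1911*pi/1394*γ13 + 13587*pi/2788*γ23


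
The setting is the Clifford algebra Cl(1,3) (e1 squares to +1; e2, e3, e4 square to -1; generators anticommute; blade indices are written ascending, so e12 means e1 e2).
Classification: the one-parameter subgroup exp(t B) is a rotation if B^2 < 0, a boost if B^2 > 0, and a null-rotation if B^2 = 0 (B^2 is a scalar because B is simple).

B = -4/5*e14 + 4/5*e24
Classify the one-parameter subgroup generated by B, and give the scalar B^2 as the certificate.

B^2 term by term: the squares give (-4/5)^2*(e14)^2 + (4/5)^2*(e24)^2 = 16/25*(+1) + 16/25*(-1) = 0 (each basis 2-blade squares to minus the product of its generators' squares); cross terms between blades sharing an index anticommute and cancel. So B^2 = 0.
Answer: null-rotation, certificate B^2 = 0. No conjugation can change B^2 = 0; the sign gives the class.


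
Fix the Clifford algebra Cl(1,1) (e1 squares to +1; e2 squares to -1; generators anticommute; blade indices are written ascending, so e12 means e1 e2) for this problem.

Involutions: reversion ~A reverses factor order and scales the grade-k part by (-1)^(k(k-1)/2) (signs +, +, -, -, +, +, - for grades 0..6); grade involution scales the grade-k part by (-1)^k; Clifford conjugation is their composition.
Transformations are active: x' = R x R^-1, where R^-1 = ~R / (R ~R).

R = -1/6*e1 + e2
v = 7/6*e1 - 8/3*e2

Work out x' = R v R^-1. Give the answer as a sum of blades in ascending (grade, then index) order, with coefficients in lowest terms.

~R = -1/6*e1 + e2, and R ~R = -35/36, so R^-1 = ~R / (-35/36).
R v = 89/36 - 13/18*e12
Answer: -67/210*e1 - 254/105*e2


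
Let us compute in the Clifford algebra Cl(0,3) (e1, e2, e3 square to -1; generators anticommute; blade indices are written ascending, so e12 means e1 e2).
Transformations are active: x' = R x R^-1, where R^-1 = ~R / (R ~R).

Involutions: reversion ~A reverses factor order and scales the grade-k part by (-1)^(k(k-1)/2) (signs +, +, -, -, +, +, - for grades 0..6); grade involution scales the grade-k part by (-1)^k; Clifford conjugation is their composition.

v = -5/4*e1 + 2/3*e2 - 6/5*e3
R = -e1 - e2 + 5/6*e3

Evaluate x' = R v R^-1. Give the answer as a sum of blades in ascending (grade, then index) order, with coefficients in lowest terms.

~R = -e1 - e2 + 5/6*e3, and R ~R = -97/36, so R^-1 = ~R / (-97/36).
R v = 5/12 - 23/12*e12 + 269/120*e13 + 29/45*e23
Answer: 605/388*e1 - 104/291*e2 + 457/485*e3


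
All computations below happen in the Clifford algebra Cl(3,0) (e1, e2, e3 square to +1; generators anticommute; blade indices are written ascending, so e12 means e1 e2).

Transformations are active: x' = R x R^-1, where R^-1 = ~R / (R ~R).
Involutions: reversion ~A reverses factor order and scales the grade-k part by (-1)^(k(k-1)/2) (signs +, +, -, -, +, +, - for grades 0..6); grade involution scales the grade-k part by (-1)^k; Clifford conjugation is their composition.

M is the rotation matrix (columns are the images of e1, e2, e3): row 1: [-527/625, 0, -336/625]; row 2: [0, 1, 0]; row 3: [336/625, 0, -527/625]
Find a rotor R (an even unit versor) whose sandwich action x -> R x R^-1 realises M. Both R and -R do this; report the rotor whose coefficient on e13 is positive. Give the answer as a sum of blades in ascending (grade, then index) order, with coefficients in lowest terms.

Method: write R = a + b12*e12 + b13*e13 + b23*e23 with a^2 + b12^2 + b13^2 + b23^2 = 1 (so R^-1 = ~R). Expanding the columns R e_j ~R gives tr M = 4a^2 - 1 and, from the antisymmetric part, M21 - M12 = -4a*b12, M13 - M31 = 4a*b13, M32 - M23 = -4a*b23.
Here tr M = -429/625, so a^2 = (1 + tr M)/4 = 49/625 and a = ±7/25. Taking a = 7/25: M21 - M12 = 0, M13 - M31 = -672/625, M32 - M23 = 0, giving b12 = 0, b13 = -24/25, b23 = 0, i.e. R = 7/25 - 24/25*e13.
Its e13 coefficient is negative, so report the other preimage -R.
Answer: -7/25 + 24/25*e13. Why the constraint matters: R and -R act identically through the sandwich — M has trace -429/625 either way — so only the sign condition on e13 picks one of the two preimages.


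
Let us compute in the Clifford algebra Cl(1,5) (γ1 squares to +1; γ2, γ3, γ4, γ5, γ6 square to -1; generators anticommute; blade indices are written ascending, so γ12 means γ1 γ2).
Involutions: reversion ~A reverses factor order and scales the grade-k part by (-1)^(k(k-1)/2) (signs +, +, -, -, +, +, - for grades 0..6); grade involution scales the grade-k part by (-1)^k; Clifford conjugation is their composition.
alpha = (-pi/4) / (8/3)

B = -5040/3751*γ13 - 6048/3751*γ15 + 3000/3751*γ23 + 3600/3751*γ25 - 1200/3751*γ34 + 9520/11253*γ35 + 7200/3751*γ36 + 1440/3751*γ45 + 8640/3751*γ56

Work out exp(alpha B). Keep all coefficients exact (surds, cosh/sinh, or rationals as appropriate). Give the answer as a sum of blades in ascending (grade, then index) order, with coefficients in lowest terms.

B^2 term by term: the squares give (-5040/3751)^2*(γ13)^2 + (-6048/3751)^2*(γ15)^2 + (3000/3751)^2*(γ23)^2 + (3600/3751)^2*(γ25)^2 + (-1200/3751)^2*(γ34)^2 + (9520/11253)^2*(γ35)^2 + (7200/3751)^2*(γ36)^2 + (1440/3751)^2*(γ45)^2 + (8640/3751)^2*(γ56)^2 = 25401600/14070001*(+1) + 36578304/14070001*(+1) + 9000000/14070001*(-1) + 12960000/14070001*(-1) + 1440000/14070001*(-1) + 90630400/126630009*(-1) + 51840000/14070001*(-1) + 2073600/14070001*(-1) + 74649600/14070001*(-1) = -64/9 (each basis 2-blade squares to minus the product of its generators' squares); cross terms between blades sharing an index anticommute and cancel; the commuting (index-disjoint) pairs give grade-4 terms 2*c*c'*(blade product), which cancel blade by blade — γ1235: 36288000/14070001 - 36288000/14070001 = 0; γ1345: -14515200/14070001 + 14515200/14070001 = 0; γ1356: -87091200/14070001 + 87091200/14070001 = 0; γ2345: 8640000/14070001 - 8640000/14070001 = 0; γ2356: 51840000/14070001 - 51840000/14070001 = 0; γ3456: -20736000/14070001 + 20736000/14070001 = 0 — confirming B is simple. So B^2 = -64/9.
B^2 = -64/9 — since the square is negative, the closed form is circular: l = 8/3, alpha*l = -pi/4, so exp(alpha B) = cos(-pi/4) + (sin(-pi/4)/(8/3))*B = sqrt(2)/2 + (-3*sqrt(2)/16)*B.
Answer: sqrt(2)/2 + 945*sqrt(2)/3751*γ13 + 1134*sqrt(2)/3751*γ15 - 1125*sqrt(2)/7502*γ23 - 675*sqrt(2)/3751*γ25 + 225*sqrt(2)/3751*γ34 - 595*sqrt(2)/3751*γ35 - 1350*sqrt(2)/3751*γ36 - 270*sqrt(2)/3751*γ45 - 1620*sqrt(2)/3751*γ56


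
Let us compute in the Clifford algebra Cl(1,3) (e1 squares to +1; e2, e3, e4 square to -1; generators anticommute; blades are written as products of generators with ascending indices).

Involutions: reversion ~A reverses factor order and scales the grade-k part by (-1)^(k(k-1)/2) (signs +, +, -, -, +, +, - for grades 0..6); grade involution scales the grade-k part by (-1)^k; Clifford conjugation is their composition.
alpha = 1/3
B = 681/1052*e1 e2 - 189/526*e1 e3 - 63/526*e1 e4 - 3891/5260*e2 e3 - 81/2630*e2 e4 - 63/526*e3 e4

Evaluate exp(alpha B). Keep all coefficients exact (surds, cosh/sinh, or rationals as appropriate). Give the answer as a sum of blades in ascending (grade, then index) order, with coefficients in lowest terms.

B^2 term by term: the squares give (681/1052)^2*(e1 e2)^2 + (-189/526)^2*(e1 e3)^2 + (-63/526)^2*(e1 e4)^2 + (-3891/5260)^2*(e2 e3)^2 + (-81/2630)^2*(e2 e4)^2 + (-63/526)^2*(e3 e4)^2 = 463761/1106704*(+1) + 35721/276676*(+1) + 3969/276676*(+1) + 15139881/27667600*(-1) + 6561/6916900*(-1) + 3969/276676*(-1) = 0 (each basis 2-blade squares to minus the product of its generators' squares); cross terms between blades sharing an index anticommute and cancel; the commuting (index-disjoint) pairs give grade-4 terms 2*c*c'*(blade product), which cancel blade by blade — e1 e2 e3 e4: -42903/276676 - 15309/691690 + 245133/1383380 = 0 — confirming B is simple. So B^2 = 0.
B^2 = 0, hence only two terms survive: exp(alpha B) = 1 + alpha B (parabolic case).
Answer: 1 + 227/1052*e1 e2 - 63/526*e1 e3 - 21/526*e1 e4 - 1297/5260*e2 e3 - 27/2630*e2 e4 - 21/526*e3 e4


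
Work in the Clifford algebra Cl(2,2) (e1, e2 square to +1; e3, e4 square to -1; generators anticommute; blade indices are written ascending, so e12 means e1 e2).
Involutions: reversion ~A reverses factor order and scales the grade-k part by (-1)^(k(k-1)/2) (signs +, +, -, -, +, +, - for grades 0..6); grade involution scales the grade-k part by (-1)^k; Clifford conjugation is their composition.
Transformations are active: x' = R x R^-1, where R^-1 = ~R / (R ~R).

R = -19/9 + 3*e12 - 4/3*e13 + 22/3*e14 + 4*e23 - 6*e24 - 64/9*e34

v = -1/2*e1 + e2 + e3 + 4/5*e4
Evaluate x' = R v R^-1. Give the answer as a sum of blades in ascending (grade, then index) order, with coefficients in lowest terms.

~R = -19/9 - 3*e12 + 4/3*e13 - 22/3*e14 - 4*e23 + 6*e24 + 64/9*e34, and R ~R = -3526/81, so R^-1 = ~R / (-3526/81).
R v = -43/90*e1 + 17/90*e2 - 49/45*e3 + 13/15*e4 + 7/3*e123 - 29/15*e124 - 218/45*e134 + 94/45*e234
Answer: -295/1763*e1 + 203/410*e2 + 6883/8815*e3 + 2038/8815*e4


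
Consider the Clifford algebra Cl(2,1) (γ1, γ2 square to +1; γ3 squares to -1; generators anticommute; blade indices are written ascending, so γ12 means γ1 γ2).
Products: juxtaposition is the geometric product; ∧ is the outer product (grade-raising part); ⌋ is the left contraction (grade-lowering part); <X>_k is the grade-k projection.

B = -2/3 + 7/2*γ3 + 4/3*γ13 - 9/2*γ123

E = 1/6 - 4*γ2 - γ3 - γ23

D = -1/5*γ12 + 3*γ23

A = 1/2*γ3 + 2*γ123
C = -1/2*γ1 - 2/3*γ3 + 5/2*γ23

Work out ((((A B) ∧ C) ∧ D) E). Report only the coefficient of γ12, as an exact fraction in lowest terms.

step 1: -43/4 + 2/3*γ1 - 8/3*γ2 - 1/3*γ3 - 19/4*γ12 - 4/3*γ123
step 2: 43/8*γ1 + 43/6*γ3 - 4/3*γ12 - 11/18*γ13 - 1807/72*γ23 + 29/6*γ123
step 3: 1763/120*γ123
step 4: -1763/120*γ1 + 1763/120*γ12 + 1763/30*γ13 + 1763/720*γ123
Answer: 1763/120


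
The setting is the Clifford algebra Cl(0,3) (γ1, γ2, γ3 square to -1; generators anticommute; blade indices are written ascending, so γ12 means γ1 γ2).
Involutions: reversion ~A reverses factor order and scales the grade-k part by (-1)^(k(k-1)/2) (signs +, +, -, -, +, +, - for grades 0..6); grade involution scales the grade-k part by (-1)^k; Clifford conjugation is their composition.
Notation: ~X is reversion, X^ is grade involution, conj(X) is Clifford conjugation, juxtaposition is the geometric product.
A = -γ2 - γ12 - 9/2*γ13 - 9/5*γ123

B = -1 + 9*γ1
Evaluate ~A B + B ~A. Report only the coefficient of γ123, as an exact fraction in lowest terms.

first term: 10*γ2 + 81/2*γ3 + 8*γ12 - 9/2*γ13 - 81/5*γ23 - 9/5*γ123
second term: -8*γ2 - 81/2*γ3 - 10*γ12 - 9/2*γ13 - 81/5*γ23 - 9/5*γ123
Answer: -18/5


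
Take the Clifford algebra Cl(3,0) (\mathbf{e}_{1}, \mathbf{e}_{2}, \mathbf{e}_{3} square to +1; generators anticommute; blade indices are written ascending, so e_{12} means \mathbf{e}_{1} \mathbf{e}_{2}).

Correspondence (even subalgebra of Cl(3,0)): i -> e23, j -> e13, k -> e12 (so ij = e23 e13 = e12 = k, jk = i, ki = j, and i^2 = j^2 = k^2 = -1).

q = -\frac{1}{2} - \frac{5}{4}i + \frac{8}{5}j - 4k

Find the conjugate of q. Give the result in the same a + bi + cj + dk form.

In blades: q = -\frac{1}{2} - 4 e_{12} + \frac{8}{5} e_{13} - \frac{5}{4} e_{23}.
Quaternion conjugation is reversion on the even subalgebra: the scalar is fixed and every grade-2 blade flips sign, giving -\frac{1}{2} + 4 e_{12} - \frac{8}{5} e_{13} + \frac{5}{4} e_{23}; translating back:
Answer: -\frac{1}{2} + \frac{5}{4}i - \frac{8}{5}j + 4k


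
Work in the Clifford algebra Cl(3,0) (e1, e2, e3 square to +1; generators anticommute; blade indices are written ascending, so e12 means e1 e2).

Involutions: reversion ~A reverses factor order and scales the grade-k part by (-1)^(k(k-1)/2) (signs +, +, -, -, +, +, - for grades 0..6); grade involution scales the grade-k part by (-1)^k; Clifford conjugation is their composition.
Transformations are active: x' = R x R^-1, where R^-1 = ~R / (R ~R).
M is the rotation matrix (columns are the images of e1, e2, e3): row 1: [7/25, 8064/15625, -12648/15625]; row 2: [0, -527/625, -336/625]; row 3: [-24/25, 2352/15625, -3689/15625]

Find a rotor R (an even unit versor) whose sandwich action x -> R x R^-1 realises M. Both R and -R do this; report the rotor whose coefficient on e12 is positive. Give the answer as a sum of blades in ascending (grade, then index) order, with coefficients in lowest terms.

Method: write R = a + b12*e12 + b13*e13 + b23*e23 with a^2 + b12^2 + b13^2 + b23^2 = 1 (so R^-1 = ~R). Expanding the columns R e_j ~R gives tr M = 4a^2 - 1 and, from the antisymmetric part, M21 - M12 = -4a*b12, M13 - M31 = 4a*b13, M32 - M23 = -4a*b23.
Here tr M = -12489/15625, so a^2 = (1 + tr M)/4 = 784/15625 and a = ±28/125. Taking a = 28/125: M21 - M12 = -8064/15625, M13 - M31 = 2352/15625, M32 - M23 = 10752/15625, giving b12 = 72/125, b13 = 21/125, b23 = -96/125, i.e. R = 28/125 + 72/125*e12 + 21/125*e13 - 96/125*e23.
Its e12 coefficient is already positive.
Answer: 28/125 + 72/125*e12 + 21/125*e13 - 96/125*e23. Note: both R and -R realise this M (trace -12489/15625); the covering map identifies them, and the e12-coefficient sign is the tie-breaker.


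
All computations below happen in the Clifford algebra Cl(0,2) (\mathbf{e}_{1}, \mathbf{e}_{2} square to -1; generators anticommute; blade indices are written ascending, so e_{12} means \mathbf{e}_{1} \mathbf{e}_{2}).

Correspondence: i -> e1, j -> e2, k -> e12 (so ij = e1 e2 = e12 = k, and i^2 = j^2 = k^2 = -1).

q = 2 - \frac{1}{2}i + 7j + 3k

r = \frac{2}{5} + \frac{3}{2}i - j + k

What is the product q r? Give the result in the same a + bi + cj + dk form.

In blades: q = 2 - \frac{1}{2} e_{1} + 7 e_{2} + 3 e_{12}, r = \frac{2}{5} + \frac{3}{2} e_{1} - e_{2} + e_{12}.
Distribute q over r term by term (generator squares from the signature, products reordered to ascending indices): (2)*r = \frac{4}{5} + 3 e_{1} - 2 e_{2} + 2 e_{12}; (-\frac{1}{2} e_{1})*r = \frac{3}{4} - \frac{1}{5} e_{1} + \frac{1}{2} e_{2} + \frac{1}{2} e_{12}; (7 e_{2})*r = 7 + 7 e_{1} + \frac{14}{5} e_{2} - \frac{21}{2} e_{12}; (3 e_{12})*r = -3 + 3 e_{1} + \frac{9}{2} e_{2} + \frac{6}{5} e_{12}.
Sum: \frac{111}{20} + \frac{64}{5} e_{1} + \frac{29}{5} e_{2} - \frac{34}{5} e_{12}; translating back through the correspondence:
Answer: \frac{111}{20} + \frac{64}{5}i + \frac{29}{5}j - \frac{34}{5}k


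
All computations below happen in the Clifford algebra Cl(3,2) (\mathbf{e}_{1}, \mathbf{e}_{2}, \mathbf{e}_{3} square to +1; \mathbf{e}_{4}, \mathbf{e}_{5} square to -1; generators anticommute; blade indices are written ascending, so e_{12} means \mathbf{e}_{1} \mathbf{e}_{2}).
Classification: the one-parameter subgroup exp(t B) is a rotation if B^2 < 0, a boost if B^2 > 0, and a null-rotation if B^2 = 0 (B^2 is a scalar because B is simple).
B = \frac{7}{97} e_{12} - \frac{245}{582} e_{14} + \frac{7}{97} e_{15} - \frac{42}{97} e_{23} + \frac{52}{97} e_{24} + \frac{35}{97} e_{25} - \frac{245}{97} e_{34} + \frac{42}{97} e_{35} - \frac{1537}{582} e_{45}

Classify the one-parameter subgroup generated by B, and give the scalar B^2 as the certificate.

B^2 term by term: the squares give (\frac{7}{97})^2*(e_{12})^2 + (-\frac{245}{582})^2*(e_{14})^2 + (\frac{7}{97})^2*(e_{15})^2 + (-\frac{42}{97})^2*(e_{23})^2 + (\frac{52}{97})^2*(e_{24})^2 + (\frac{35}{97})^2*(e_{25})^2 + (-\frac{245}{97})^2*(e_{34})^2 + (\frac{42}{97})^2*(e_{35})^2 + (-\frac{1537}{582})^2*(e_{45})^2 = \frac{49}{9409}*(-1) + \frac{60025}{338724}*(+1) + \frac{49}{9409}*(+1) + \frac{1764}{9409}*(-1) + \frac{2704}{9409}*(+1) + \frac{1225}{9409}*(+1) + \frac{60025}{9409}*(+1) + \frac{1764}{9409}*(+1) + \frac{2362369}{338724}*(-1) = 0 (each basis 2-blade squares to minus the product of its generators' squares); cross terms between blades sharing an index anticommute and cancel; the commuting (index-disjoint) pairs give grade-4 terms 2*c*c'*(blade product), which cancel blade by blade — e_{1234}: -\frac{3430}{9409} + \frac{3430}{9409} = 0; e_{1235}: \frac{588}{9409} - \frac{588}{9409} = 0; e_{1245}: -\frac{10759}{28227} + \frac{8575}{28227} + \frac{728}{9409} = 0; e_{1345}: \frac{3430}{9409} - \frac{3430}{9409} = 0; e_{2345}: \frac{21518}{9409} - \frac{4368}{9409} - \frac{17150}{9409} = 0 — confirming B is simple. So B^2 = 0.
Answer: null-rotation, certificate B^2 = 0. Certificate logic: 0 is a conjugation-invariant scalar, so its sign fixes rotation versus boost versus null-rotation outright.


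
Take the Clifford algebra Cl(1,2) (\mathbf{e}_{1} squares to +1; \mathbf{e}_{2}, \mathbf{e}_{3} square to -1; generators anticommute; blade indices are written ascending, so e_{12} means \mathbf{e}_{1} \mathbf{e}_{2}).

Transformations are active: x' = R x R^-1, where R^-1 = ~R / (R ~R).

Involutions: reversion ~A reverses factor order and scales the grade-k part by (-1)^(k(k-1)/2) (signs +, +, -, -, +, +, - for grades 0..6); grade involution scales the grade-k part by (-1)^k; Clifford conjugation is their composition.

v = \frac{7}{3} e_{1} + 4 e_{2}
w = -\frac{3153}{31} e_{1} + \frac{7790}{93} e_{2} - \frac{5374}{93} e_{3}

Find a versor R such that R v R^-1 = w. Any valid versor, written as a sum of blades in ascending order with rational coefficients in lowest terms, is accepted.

Why this works: both vectors square to -\frac{95}{9}, so q(v) = q(w) and R = v + w = -\frac{9242}{93} e_{1} + \frac{8162}{93} e_{2} - \frac{5374}{93} e_{3} carries v to w — its own direction survives, the complement (v - w)/2 flips.
Answer: -\frac{9242}{93} e_{1} + \frac{8162}{93} e_{2} - \frac{5374}{93} e_{3}


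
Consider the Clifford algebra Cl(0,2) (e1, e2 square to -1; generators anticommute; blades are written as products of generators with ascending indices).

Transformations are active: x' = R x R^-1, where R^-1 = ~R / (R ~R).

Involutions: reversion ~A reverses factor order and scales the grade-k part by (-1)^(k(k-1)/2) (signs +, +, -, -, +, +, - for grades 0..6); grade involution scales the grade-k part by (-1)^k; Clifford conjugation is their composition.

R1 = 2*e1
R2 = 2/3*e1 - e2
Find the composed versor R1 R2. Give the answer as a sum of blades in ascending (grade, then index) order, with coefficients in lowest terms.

Distribute over the terms of R1 (each basis-blade product reordered to ascending indices, repeated generators contracted through their squares):
(2*e1) R2 = -4/3 - 2*e1 e2
Answer: -4/3 - 2*e1 e2


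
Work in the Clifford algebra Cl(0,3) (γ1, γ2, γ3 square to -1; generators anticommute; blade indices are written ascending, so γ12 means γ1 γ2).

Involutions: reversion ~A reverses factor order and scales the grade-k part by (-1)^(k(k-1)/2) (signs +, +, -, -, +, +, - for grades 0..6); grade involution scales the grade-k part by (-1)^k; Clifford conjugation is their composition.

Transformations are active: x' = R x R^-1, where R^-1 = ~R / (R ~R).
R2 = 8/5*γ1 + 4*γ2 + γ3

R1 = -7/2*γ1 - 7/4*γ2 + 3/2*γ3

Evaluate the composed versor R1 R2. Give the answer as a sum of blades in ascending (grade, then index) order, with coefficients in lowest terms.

Distribute over the terms of R1 (each basis-blade product reordered to ascending indices, repeated generators contracted through their squares):
(-7/2*γ1) R2 = 28/5 - 14*γ12 - 7/2*γ13
(-7/4*γ2) R2 = 7 + 14/5*γ12 - 7/4*γ23
(3/2*γ3) R2 = -3/2 - 12/5*γ13 - 6*γ23
Summing the partial products and collecting blades:
Answer: 111/10 - 56/5*γ12 - 59/10*γ13 - 31/4*γ23
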